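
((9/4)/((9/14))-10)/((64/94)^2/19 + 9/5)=-2728115/765718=-3.56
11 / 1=11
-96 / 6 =-16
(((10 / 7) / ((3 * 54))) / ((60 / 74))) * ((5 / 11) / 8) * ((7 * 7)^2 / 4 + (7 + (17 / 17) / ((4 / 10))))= 50135 / 133056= 0.38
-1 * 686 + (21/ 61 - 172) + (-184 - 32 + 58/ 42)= -1373584/ 1281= -1072.27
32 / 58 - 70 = -2014 / 29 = -69.45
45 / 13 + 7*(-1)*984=-89499 / 13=-6884.54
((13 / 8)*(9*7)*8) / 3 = 273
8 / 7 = 1.14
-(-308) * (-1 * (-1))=308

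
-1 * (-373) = 373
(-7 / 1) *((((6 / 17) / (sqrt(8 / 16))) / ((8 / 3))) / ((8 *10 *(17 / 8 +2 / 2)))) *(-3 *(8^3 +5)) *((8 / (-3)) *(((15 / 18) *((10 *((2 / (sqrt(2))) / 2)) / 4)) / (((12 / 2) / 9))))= -32571 / 680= -47.90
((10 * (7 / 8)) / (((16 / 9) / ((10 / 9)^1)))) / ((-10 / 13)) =-7.11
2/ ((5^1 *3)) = 2/ 15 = 0.13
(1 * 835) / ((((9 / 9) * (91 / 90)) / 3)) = 225450 / 91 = 2477.47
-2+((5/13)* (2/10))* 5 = -21/13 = -1.62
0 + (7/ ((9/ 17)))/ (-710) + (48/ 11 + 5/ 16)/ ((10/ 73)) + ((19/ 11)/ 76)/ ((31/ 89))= 1191730487/ 34863840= 34.18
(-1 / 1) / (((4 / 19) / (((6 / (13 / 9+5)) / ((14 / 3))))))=-1539 / 1624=-0.95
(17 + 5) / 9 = 22 / 9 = 2.44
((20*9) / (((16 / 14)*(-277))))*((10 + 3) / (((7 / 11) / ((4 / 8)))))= -6435 / 1108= -5.81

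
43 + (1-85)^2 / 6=1219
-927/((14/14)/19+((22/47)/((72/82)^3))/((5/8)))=-12069484380/15089749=-799.85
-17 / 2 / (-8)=1.06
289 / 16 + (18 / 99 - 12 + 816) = 144715 / 176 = 822.24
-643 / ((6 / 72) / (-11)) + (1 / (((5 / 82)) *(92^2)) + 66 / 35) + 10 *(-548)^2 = 457382397519 / 148120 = 3087917.89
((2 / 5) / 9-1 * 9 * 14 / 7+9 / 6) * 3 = -1481 / 30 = -49.37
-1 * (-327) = 327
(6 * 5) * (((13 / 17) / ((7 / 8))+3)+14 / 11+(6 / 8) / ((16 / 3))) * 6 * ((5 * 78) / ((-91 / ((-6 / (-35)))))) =-699.22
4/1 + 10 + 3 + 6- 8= 15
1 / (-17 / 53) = -53 / 17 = -3.12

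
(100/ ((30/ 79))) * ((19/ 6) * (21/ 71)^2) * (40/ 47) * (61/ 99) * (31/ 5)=5563246360/ 23455773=237.18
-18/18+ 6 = 5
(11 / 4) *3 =33 / 4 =8.25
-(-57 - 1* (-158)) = -101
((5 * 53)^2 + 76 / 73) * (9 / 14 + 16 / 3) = 1286751751 / 3066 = 419684.20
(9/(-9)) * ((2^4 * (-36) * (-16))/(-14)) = 4608/7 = 658.29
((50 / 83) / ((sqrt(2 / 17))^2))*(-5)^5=-16001.51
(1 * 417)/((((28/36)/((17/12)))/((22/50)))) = 233937/700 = 334.20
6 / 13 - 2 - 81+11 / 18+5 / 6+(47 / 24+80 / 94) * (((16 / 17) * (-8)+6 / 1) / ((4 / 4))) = -31930331 / 373932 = -85.39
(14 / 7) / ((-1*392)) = -0.01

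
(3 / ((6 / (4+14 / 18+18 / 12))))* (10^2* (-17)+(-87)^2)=663197 / 36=18422.14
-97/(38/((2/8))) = -97/152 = -0.64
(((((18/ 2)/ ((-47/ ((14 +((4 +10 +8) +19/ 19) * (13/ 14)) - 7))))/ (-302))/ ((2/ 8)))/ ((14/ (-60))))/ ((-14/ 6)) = 321570/ 2434271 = 0.13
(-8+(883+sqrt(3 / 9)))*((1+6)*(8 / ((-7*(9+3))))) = -583.72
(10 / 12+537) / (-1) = -3227 / 6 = -537.83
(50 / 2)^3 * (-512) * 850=-6800000000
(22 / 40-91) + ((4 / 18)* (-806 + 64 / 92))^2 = 337872159 / 10580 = 31934.99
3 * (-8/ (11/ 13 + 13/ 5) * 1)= -195/ 28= -6.96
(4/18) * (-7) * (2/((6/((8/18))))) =-56/243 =-0.23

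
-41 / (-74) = 41 / 74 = 0.55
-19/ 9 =-2.11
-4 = -4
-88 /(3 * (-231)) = 0.13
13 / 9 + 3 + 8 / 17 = 752 / 153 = 4.92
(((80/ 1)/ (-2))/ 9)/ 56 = -0.08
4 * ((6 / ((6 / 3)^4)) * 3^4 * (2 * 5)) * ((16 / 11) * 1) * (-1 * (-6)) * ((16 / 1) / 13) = 1866240 / 143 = 13050.63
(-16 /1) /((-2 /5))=40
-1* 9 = -9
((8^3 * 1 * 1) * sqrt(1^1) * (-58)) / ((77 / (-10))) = 3856.62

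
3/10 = 0.30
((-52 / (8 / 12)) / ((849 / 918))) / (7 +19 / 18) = -429624 / 41035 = -10.47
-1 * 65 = -65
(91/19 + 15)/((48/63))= 987/38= 25.97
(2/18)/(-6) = -1/54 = -0.02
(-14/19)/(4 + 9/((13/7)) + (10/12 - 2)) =-1092/11381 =-0.10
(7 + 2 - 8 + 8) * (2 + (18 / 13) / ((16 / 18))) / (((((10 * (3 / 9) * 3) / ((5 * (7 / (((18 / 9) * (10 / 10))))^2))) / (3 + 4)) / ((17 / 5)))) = 1941723 / 416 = 4667.60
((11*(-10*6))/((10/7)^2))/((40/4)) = -1617/50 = -32.34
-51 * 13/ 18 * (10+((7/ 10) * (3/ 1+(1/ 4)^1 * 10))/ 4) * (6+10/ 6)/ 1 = -4457791/ 1440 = -3095.69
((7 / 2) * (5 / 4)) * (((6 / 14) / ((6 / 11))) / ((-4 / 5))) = -275 / 64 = -4.30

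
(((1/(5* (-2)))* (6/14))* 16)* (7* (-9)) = 216/5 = 43.20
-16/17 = -0.94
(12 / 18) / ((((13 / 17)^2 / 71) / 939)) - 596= 75409.29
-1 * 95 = -95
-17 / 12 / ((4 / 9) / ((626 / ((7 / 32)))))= -63852 / 7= -9121.71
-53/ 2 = -26.50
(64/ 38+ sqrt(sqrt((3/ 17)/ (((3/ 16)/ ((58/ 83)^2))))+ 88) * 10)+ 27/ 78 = 1003/ 494+ 20 * sqrt(81838 * sqrt(17)+ 43800262)/ 1411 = 96.20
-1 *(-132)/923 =132/923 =0.14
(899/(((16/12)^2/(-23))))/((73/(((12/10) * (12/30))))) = -558279/7300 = -76.48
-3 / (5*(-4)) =3 / 20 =0.15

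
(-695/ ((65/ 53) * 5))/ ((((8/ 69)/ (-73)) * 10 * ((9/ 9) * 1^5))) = 37107579/ 5200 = 7136.07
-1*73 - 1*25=-98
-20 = -20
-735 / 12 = -245 / 4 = -61.25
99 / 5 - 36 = -81 / 5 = -16.20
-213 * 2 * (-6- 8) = 5964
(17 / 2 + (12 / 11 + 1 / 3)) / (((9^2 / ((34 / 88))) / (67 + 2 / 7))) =1748195 / 548856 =3.19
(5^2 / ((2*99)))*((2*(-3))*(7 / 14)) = -25 / 66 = -0.38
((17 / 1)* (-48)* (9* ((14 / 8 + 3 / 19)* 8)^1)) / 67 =-1673.02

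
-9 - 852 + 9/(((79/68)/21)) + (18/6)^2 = -54456/79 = -689.32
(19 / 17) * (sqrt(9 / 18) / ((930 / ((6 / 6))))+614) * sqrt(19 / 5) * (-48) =76 * sqrt(95) * (-1142040 - sqrt(2)) / 13175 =-64210.58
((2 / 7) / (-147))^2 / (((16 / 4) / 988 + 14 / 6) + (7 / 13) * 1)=988 / 752130057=0.00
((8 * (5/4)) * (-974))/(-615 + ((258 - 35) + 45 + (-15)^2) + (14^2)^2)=-4870/19147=-0.25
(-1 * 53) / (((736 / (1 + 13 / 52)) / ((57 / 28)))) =-15105 / 82432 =-0.18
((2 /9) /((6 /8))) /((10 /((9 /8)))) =1 /30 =0.03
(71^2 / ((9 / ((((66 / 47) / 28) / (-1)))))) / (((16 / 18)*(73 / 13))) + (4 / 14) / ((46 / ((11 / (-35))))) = -1741488001 / 309338960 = -5.63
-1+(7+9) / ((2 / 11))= 87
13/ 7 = 1.86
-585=-585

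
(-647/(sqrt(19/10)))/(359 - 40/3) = -1941 * sqrt(190)/19703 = -1.36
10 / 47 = 0.21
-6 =-6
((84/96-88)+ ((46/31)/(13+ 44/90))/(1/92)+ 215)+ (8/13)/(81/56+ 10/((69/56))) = 9982843254639/72308010632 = 138.06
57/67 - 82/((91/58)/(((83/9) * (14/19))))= -52769521/148941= -354.30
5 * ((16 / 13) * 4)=320 / 13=24.62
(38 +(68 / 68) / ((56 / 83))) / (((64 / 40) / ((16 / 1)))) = 11055 / 28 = 394.82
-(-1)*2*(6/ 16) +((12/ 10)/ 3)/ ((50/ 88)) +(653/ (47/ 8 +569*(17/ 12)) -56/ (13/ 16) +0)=-66.66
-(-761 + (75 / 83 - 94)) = 70890 / 83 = 854.10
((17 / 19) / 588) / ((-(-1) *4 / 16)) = 17 / 2793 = 0.01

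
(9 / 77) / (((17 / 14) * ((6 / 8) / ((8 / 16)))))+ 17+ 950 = 180841 / 187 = 967.06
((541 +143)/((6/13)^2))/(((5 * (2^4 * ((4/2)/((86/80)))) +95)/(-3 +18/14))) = -552292/24465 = -22.57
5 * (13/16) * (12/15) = 13/4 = 3.25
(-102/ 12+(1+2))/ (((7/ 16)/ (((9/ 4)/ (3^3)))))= -22/ 21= -1.05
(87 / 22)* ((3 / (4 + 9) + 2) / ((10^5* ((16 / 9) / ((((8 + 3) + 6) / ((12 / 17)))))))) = 2187441 / 1830400000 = 0.00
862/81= 10.64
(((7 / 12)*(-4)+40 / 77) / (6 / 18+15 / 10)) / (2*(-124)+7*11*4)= -0.02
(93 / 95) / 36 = 31 / 1140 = 0.03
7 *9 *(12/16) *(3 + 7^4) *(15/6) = 567945/2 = 283972.50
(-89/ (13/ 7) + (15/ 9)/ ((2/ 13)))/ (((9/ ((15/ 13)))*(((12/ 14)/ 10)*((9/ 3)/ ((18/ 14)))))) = -72325/ 3042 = -23.78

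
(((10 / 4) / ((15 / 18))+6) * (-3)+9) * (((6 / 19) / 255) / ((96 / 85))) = -3 / 152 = -0.02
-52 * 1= -52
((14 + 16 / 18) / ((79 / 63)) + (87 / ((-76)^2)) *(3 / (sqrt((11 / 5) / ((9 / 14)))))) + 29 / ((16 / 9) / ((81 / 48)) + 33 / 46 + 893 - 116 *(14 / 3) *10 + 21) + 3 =783 *sqrt(770) / 889504 + 59046050977 / 3971626487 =14.89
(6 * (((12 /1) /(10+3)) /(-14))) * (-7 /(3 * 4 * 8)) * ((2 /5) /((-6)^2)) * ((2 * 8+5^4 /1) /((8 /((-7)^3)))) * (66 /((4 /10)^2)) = -12092465 /3328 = -3633.55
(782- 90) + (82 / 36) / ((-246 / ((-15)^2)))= 8279 / 12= 689.92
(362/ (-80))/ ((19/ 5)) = -181/ 152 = -1.19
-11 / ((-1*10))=1.10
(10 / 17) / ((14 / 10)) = 50 / 119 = 0.42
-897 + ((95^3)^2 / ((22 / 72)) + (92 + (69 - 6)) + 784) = 26463308062962 / 11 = 2405755278451.09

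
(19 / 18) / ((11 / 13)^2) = 1.47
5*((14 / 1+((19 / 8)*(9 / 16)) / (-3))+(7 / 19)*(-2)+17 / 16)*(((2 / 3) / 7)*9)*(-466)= -117980715 / 4256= -27721.03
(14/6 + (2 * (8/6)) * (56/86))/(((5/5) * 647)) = 175/27821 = 0.01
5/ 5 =1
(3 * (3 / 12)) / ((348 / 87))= 3 / 16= 0.19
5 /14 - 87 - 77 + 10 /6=-6803 /42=-161.98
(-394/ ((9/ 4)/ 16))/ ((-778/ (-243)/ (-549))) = 186888384/ 389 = 480432.86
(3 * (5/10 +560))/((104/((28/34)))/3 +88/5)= 28.17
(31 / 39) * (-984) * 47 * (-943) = 450655928 / 13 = 34665840.62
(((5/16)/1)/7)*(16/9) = 5/63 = 0.08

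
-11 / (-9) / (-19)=-11 / 171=-0.06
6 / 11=0.55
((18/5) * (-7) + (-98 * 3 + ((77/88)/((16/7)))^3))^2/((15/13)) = 145584881150845817317/1649267441664000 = 88272.45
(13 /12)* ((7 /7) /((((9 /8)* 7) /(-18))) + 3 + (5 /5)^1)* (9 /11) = 117 /77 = 1.52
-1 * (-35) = 35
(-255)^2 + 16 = 65041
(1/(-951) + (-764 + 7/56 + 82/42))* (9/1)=-121731021/17752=-6857.31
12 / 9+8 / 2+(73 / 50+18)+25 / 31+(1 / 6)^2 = 715009 / 27900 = 25.63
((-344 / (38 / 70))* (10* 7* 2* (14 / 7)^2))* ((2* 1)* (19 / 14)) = -963200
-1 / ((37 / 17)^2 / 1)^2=-83521 / 1874161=-0.04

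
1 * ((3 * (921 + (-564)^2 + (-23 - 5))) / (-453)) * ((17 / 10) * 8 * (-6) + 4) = 123767732 / 755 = 163930.77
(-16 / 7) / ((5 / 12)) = -192 / 35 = -5.49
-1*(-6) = 6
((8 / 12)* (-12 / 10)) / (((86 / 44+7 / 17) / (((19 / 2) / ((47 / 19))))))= -270028 / 207975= -1.30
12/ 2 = 6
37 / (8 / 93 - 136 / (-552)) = 26381 / 237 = 111.31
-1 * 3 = -3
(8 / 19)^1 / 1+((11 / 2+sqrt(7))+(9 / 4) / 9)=sqrt(7)+469 / 76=8.82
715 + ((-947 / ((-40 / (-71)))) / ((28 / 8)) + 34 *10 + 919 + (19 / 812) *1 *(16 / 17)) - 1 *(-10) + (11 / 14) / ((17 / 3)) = 103798929 / 69020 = 1503.90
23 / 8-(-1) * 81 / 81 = 31 / 8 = 3.88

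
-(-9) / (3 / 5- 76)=-45 / 377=-0.12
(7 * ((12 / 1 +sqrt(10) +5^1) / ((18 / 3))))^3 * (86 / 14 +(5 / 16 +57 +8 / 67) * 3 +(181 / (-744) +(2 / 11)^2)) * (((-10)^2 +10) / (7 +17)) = 3233728801805285 * sqrt(10) / 2842532352 +1817820181630565 / 258412032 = 10632058.53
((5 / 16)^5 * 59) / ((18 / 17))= 3134375 / 18874368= 0.17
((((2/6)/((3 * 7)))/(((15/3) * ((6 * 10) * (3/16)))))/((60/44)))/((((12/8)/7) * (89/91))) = 8008/8110125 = 0.00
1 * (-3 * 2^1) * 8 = -48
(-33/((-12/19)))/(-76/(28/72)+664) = 1463/13120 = 0.11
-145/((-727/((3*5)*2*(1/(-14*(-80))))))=435/81424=0.01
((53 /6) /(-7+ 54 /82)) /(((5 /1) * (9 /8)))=-2173 /8775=-0.25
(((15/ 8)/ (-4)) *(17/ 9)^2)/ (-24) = 1445/ 20736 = 0.07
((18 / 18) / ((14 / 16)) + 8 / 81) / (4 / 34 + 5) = 11968 / 49329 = 0.24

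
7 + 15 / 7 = 64 / 7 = 9.14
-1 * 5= -5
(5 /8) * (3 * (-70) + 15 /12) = -4175 /32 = -130.47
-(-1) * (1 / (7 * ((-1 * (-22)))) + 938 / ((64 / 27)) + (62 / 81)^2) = 6406886203 / 16166304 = 396.31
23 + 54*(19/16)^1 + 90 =1417/8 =177.12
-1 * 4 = -4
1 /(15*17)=1 /255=0.00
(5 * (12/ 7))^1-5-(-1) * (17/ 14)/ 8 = 417/ 112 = 3.72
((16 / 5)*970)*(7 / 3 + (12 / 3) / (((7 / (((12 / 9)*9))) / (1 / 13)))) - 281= 2347511 / 273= 8598.94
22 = 22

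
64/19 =3.37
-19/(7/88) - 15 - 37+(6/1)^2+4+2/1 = -1742/7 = -248.86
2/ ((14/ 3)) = 3/ 7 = 0.43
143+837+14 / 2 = 987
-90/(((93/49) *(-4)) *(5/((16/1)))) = 1176/31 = 37.94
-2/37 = -0.05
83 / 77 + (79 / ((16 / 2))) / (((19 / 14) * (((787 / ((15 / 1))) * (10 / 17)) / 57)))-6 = 4128709 / 484792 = 8.52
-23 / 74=-0.31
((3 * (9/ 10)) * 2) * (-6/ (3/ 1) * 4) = -216/ 5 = -43.20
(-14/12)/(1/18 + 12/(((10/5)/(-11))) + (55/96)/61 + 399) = -20496/5851285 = -0.00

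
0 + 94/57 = 94/57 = 1.65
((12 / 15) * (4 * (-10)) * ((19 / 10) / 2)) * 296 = -44992 / 5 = -8998.40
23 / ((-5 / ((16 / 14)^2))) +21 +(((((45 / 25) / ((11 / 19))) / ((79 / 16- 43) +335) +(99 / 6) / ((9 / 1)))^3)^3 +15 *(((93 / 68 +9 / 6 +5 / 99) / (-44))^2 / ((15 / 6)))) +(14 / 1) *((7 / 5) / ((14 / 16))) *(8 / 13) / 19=52459647278336418649106318237720884604931564662629378439757029377 / 200208083669467508568481777392547276292479191755844201000000000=262.03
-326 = -326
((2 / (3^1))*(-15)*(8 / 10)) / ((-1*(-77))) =-8 / 77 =-0.10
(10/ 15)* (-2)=-4/ 3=-1.33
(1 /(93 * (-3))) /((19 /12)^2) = -16 /11191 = -0.00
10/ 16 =5/ 8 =0.62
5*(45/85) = 45/17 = 2.65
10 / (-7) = -10 / 7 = -1.43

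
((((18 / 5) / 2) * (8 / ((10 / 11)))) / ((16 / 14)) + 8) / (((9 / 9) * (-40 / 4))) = -1093 / 500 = -2.19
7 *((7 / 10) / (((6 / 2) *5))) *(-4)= -98 / 75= -1.31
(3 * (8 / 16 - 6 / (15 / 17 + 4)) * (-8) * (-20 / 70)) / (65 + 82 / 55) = -53240 / 708239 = -0.08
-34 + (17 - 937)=-954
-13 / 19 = -0.68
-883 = -883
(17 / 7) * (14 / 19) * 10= 340 / 19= 17.89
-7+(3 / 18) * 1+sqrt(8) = -41 / 6+2 * sqrt(2) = -4.00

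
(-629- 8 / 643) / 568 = -404455 / 365224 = -1.11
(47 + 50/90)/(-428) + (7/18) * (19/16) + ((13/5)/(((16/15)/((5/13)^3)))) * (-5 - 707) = -4788931/48672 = -98.39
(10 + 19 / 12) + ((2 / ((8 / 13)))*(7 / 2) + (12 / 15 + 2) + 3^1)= 3451 / 120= 28.76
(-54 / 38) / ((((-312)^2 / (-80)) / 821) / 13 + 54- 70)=110835 / 1256812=0.09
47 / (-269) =-47 / 269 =-0.17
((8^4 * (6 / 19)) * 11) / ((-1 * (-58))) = 135168 / 551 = 245.31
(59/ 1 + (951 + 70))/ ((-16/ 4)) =-270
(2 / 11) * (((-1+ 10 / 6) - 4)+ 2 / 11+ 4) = 56 / 363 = 0.15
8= 8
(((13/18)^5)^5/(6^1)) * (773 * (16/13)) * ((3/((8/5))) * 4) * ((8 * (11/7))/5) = 4615434950493272470096875354583/5269394202393804140856468307968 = 0.88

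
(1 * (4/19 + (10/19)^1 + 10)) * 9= 1836/19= 96.63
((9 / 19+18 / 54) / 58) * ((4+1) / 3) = 0.02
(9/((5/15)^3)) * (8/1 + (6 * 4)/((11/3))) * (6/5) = 46656/11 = 4241.45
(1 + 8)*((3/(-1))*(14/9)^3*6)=-5488/9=-609.78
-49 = -49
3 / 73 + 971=70886 / 73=971.04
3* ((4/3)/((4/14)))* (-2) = -28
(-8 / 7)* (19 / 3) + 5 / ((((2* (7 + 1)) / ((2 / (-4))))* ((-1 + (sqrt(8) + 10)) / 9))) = -363577 / 49056 + 45* sqrt(2) / 1168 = -7.36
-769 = -769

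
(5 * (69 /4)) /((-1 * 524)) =-345 /2096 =-0.16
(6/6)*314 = 314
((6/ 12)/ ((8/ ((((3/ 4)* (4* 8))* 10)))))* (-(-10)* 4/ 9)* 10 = 2000/ 3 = 666.67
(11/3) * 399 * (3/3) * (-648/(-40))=118503/5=23700.60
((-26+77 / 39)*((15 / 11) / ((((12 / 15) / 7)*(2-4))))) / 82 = 163975 / 93808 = 1.75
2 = 2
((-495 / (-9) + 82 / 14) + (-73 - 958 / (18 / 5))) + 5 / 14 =-35015 / 126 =-277.90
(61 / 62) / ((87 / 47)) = 2867 / 5394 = 0.53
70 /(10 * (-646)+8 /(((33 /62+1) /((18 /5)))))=-16625 /1529786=-0.01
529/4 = 132.25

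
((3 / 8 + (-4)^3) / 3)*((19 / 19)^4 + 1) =-509 / 12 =-42.42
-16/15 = -1.07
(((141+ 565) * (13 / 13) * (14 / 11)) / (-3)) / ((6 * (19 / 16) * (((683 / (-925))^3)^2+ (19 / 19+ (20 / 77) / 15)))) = -173356912876847656250000 / 4863615707806789484049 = -35.64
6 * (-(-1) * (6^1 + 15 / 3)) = 66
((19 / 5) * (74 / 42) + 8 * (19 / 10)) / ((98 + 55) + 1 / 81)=62073 / 433790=0.14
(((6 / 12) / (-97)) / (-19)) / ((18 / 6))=0.00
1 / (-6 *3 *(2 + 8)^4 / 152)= -19 / 22500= -0.00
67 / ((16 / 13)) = 54.44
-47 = -47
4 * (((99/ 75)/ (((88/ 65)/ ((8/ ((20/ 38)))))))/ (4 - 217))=-494/ 1775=-0.28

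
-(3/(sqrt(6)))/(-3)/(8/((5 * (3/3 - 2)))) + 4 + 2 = 6 - 5 * sqrt(6)/48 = 5.74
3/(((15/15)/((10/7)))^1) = 30/7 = 4.29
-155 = -155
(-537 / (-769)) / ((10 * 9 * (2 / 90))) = 537 / 1538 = 0.35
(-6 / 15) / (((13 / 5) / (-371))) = 742 / 13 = 57.08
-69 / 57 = -23 / 19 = -1.21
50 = 50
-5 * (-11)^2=-605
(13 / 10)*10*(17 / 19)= 221 / 19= 11.63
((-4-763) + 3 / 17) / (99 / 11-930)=0.83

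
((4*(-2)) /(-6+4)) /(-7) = -4 /7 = -0.57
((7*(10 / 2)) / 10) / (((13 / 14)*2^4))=49 / 208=0.24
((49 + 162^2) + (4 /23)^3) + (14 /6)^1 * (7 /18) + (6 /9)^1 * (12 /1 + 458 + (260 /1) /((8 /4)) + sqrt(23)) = 2 * sqrt(23) /3 + 17538381113 /657018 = 26697.11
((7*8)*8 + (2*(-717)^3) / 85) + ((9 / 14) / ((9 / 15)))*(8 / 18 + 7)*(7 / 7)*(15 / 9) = -92882716421 / 10710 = -8672522.54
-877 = -877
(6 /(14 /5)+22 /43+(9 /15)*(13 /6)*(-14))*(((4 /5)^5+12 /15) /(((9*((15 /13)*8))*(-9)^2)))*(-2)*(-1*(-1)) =267954388 /51428671875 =0.01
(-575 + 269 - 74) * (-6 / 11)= 2280 / 11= 207.27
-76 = -76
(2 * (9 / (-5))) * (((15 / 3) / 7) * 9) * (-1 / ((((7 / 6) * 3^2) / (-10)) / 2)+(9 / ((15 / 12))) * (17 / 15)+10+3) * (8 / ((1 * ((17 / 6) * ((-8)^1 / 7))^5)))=27250372107 / 2271771200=12.00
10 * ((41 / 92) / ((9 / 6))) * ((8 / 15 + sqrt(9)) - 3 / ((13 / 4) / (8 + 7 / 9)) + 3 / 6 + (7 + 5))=42271 / 1794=23.56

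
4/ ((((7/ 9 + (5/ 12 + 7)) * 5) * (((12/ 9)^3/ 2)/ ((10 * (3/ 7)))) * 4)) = 0.09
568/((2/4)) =1136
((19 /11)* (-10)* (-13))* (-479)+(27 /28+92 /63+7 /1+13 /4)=-107544.60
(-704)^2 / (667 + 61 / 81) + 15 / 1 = 5119527 / 6761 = 757.21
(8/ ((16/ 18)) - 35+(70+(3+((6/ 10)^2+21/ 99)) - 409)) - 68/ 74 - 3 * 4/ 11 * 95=-465.98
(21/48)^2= 49/256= 0.19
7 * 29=203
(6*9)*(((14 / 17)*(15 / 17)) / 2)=5670 / 289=19.62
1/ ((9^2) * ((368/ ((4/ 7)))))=1/ 52164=0.00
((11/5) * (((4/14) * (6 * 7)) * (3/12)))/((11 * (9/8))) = 8/15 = 0.53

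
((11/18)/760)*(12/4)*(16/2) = 11/570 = 0.02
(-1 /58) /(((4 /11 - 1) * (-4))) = -0.01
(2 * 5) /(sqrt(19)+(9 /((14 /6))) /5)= -4725 /11273+6125 * sqrt(19) /11273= 1.95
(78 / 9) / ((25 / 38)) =988 / 75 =13.17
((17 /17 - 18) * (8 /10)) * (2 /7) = -136 /35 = -3.89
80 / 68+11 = 207 / 17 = 12.18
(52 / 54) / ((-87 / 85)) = -2210 / 2349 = -0.94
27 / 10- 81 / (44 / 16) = -2943 / 110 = -26.75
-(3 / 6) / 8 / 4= -1 / 64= -0.02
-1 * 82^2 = -6724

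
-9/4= -2.25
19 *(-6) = -114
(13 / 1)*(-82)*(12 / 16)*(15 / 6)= -7995 / 4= -1998.75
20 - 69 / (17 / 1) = 271 / 17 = 15.94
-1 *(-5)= 5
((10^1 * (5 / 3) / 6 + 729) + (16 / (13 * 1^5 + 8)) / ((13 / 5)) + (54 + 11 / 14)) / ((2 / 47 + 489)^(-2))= 680923728005975 / 3618342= 188186668.92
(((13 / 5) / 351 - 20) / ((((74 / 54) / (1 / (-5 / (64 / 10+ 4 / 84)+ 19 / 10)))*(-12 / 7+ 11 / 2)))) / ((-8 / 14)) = 89533927 / 14929093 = 6.00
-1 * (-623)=623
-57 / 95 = -3 / 5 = -0.60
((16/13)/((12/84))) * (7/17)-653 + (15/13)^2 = -1862052/2873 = -648.12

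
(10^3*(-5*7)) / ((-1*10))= 3500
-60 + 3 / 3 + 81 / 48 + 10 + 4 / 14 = -5267 / 112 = -47.03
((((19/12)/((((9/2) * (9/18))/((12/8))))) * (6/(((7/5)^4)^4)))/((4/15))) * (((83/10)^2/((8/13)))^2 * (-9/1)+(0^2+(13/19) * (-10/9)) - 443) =-12347.58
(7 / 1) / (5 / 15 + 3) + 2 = 41 / 10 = 4.10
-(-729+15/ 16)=11649/ 16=728.06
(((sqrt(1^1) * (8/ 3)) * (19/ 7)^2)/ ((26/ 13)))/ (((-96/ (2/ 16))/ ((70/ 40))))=-361/ 16128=-0.02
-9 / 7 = -1.29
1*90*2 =180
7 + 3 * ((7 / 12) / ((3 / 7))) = 133 / 12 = 11.08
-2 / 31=-0.06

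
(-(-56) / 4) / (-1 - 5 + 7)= 14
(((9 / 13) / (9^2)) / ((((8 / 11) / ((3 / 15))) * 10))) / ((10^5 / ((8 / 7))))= 11 / 4095000000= 0.00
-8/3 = -2.67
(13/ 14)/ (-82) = -13/ 1148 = -0.01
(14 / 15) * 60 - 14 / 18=497 / 9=55.22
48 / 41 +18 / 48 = 507 / 328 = 1.55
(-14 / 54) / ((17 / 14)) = -98 / 459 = -0.21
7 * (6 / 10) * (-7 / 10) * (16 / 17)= -1176 / 425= -2.77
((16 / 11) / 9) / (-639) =-16 / 63261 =-0.00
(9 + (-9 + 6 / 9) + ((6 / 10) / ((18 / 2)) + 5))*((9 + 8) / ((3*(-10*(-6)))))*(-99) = -8041 / 150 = -53.61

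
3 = 3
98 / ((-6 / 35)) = -1715 / 3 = -571.67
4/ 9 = 0.44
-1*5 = -5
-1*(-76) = 76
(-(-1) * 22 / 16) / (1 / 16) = 22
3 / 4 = 0.75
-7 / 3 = -2.33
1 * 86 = 86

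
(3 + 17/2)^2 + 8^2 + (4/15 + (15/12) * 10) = 12541/60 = 209.02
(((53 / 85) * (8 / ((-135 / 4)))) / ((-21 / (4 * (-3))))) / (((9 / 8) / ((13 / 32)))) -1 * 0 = -22048 / 722925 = -0.03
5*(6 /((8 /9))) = 33.75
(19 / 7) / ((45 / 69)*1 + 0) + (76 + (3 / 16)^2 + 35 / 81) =58517419 / 725760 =80.63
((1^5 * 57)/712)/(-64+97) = 19/7832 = 0.00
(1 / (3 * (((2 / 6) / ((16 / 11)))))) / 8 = 2 / 11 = 0.18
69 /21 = 23 /7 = 3.29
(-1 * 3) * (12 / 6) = -6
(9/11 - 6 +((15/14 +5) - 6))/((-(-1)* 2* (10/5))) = -1.28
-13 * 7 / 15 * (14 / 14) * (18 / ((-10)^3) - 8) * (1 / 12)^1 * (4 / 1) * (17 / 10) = 6201923 / 225000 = 27.56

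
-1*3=-3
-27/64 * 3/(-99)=9/704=0.01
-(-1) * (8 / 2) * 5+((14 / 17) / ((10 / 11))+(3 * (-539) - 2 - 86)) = -143148 / 85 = -1684.09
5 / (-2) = -5 / 2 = -2.50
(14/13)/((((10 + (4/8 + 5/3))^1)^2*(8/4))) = 252/69277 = 0.00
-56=-56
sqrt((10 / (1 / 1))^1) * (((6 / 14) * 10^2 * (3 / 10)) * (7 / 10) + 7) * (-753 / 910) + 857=857 - 6024 * sqrt(10) / 455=815.13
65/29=2.24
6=6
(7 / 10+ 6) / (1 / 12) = 402 / 5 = 80.40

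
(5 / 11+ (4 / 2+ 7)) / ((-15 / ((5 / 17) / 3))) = -104 / 1683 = -0.06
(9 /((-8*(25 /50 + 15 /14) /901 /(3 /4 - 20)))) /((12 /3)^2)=397341 /512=776.06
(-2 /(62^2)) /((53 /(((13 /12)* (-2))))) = 0.00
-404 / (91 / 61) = -24644 / 91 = -270.81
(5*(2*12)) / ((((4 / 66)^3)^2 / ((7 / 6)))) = 45201378915 / 16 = 2825086182.19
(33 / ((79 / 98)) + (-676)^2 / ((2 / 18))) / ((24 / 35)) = 1895326825 / 316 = 5997869.70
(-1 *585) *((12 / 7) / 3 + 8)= -35100 / 7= -5014.29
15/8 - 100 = -785/8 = -98.12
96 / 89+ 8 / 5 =1192 / 445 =2.68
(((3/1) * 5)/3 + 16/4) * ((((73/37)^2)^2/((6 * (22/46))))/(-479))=-1959478629/19749908618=-0.10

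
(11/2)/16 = 11/32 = 0.34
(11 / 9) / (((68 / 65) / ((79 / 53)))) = 56485 / 32436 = 1.74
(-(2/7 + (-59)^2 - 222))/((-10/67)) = 305721/14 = 21837.21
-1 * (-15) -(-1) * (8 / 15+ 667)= 10238 / 15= 682.53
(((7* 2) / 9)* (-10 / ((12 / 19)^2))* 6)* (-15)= 3509.72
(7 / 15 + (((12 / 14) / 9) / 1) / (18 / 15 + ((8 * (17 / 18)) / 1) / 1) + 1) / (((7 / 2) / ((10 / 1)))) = 122252 / 28959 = 4.22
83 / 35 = 2.37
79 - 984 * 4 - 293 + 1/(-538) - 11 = -2238619/538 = -4161.00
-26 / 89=-0.29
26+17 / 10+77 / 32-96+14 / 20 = -10431 / 160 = -65.19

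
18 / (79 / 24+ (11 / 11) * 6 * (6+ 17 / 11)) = 4752 / 12821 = 0.37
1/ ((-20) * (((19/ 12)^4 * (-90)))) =288/ 3258025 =0.00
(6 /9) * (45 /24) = 5 /4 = 1.25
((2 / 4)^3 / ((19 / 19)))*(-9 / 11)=-9 / 88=-0.10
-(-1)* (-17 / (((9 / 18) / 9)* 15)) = -102 / 5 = -20.40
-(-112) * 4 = 448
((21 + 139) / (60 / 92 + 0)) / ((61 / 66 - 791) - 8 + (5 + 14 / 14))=-16192 / 52277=-0.31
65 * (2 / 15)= 26 / 3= 8.67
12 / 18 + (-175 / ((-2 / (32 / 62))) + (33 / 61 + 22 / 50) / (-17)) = 6491366 / 141825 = 45.77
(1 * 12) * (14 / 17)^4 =5.52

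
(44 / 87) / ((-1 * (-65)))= 44 / 5655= 0.01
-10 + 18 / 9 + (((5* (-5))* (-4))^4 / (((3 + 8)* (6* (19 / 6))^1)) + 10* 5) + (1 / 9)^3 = 72906399371 / 152361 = 478510.90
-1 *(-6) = 6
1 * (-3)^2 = 9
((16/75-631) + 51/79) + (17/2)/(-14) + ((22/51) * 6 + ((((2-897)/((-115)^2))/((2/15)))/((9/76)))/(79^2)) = -24679000792217/39287719100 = -628.16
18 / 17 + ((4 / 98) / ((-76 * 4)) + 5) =767127 / 126616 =6.06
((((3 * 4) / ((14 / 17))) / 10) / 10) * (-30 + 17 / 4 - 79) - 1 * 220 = -329369 / 1400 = -235.26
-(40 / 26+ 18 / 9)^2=-2116 / 169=-12.52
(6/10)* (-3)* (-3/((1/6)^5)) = 209952/5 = 41990.40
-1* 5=-5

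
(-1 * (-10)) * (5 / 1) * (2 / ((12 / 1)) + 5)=775 / 3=258.33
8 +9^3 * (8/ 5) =5872/ 5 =1174.40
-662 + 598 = -64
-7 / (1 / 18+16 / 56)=-882 / 43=-20.51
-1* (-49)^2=-2401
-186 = -186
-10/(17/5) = -50/17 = -2.94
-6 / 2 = -3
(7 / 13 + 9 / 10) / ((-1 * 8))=-187 / 1040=-0.18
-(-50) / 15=10 / 3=3.33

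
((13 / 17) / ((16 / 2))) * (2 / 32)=13 / 2176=0.01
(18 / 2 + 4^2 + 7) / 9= 32 / 9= 3.56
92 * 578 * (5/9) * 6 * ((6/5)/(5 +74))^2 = 1276224/31205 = 40.90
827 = 827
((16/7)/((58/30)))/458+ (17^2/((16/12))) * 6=120912927/92974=1300.50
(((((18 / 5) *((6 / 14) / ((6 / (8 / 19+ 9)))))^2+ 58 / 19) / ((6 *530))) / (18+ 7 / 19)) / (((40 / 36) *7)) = 11835813 / 602724745000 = 0.00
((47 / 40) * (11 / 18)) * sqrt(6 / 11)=47 * sqrt(66) / 720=0.53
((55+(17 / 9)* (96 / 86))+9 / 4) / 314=30629 / 162024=0.19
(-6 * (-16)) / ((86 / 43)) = 48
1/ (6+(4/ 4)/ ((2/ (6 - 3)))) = 0.13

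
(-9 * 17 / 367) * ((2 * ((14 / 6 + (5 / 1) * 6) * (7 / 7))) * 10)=-98940 / 367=-269.59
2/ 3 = 0.67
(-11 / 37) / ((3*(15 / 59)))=-649 / 1665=-0.39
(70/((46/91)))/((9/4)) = 12740/207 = 61.55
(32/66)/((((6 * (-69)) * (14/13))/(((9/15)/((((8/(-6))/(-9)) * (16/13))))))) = -507/141680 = -0.00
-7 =-7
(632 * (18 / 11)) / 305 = 11376 / 3355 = 3.39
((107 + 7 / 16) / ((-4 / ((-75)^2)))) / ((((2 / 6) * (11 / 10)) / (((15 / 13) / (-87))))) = 725203125 / 132704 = 5464.82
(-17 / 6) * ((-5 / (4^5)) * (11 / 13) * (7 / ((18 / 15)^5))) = 20453125 / 621084672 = 0.03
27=27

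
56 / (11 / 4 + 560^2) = 224 / 1254411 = 0.00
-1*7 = -7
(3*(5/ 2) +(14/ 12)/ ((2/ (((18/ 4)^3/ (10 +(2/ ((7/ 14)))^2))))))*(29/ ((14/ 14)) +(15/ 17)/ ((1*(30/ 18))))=1993191/ 7072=281.84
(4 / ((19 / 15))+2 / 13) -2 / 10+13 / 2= 23741 / 2470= 9.61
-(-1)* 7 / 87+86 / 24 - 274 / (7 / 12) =-378433 / 812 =-466.05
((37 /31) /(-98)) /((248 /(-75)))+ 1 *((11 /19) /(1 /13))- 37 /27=2380736567 /386506512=6.16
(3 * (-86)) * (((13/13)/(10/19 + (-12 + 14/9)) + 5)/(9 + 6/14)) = -2501009/18656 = -134.06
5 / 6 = 0.83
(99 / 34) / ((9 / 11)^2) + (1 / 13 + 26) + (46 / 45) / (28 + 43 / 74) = 1281470843 / 42067350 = 30.46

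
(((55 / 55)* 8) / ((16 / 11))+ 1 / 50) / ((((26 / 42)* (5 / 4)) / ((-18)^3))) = -41602.80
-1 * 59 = -59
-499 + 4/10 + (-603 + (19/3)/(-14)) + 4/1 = -1098.05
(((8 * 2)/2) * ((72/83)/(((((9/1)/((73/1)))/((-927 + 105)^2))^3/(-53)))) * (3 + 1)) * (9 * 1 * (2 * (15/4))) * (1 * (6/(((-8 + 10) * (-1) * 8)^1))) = 6130377940901852542202510.00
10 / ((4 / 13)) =65 / 2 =32.50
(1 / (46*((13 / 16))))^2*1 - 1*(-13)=1162277 / 89401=13.00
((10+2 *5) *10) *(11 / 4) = 550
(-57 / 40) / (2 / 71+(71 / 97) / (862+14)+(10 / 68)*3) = -1461497157 / 482223350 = -3.03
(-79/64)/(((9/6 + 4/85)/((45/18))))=-33575/16832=-1.99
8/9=0.89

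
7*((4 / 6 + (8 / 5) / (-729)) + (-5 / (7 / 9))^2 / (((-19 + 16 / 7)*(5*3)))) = 165727 / 47385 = 3.50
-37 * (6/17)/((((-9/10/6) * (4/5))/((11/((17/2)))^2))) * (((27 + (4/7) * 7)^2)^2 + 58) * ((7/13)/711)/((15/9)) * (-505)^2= 295258175308481000/15136953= 19505786620.89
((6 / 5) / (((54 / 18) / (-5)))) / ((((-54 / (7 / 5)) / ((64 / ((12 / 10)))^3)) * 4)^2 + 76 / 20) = -1027604480000 / 1952449043441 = -0.53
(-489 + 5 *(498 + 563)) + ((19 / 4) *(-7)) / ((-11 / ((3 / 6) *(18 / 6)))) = 424207 / 88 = 4820.53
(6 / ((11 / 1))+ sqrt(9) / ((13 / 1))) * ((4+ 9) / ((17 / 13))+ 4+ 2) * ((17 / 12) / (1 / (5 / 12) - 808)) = -0.02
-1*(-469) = 469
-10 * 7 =-70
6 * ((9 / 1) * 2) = 108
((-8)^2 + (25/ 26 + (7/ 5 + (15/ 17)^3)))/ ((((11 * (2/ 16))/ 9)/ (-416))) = -49332327552/ 270215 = -182566.95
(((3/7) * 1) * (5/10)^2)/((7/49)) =3/4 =0.75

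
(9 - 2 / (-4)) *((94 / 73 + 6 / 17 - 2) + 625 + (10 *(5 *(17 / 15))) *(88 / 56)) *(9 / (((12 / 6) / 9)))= 9541507077 / 34748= 274591.55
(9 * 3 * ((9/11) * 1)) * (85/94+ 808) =18476991/1034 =17869.43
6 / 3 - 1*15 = -13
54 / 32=27 / 16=1.69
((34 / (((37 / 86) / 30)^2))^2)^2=2623453167904502409986457600000000 / 3512479453921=746894950510223571282.64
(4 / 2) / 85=2 / 85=0.02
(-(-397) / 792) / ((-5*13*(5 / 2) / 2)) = -397 / 64350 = -0.01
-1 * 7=-7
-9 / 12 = -3 / 4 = -0.75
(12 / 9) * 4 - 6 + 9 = 25 / 3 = 8.33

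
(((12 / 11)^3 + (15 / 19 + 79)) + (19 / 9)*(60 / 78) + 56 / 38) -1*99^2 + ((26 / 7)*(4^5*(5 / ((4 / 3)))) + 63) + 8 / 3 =4611.71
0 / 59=0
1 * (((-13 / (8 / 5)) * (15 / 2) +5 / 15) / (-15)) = 2909 / 720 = 4.04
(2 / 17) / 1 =2 / 17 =0.12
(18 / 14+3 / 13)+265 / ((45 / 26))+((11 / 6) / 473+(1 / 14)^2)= 154.64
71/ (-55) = -1.29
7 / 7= 1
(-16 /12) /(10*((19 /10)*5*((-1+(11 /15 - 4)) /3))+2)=6 /599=0.01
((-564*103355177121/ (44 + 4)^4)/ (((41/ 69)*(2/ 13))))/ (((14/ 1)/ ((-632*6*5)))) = 27319898576769435/ 167936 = 162680417401.69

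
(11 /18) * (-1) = -11 /18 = -0.61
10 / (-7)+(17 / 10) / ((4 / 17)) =1623 / 280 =5.80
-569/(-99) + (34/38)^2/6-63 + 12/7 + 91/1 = 17809909/500346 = 35.60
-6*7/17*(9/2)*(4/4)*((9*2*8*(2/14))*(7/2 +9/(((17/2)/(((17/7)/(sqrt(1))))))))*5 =-48600/7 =-6942.86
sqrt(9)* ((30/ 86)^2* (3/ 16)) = 2025/ 29584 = 0.07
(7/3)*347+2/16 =19435/24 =809.79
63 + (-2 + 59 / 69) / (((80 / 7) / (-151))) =78.13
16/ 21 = 0.76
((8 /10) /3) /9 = 4 /135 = 0.03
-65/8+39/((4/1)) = 1.62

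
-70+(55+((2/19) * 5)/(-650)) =-18526/1235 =-15.00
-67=-67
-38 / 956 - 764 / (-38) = 182235 / 9082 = 20.07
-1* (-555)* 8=4440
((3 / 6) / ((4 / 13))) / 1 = 13 / 8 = 1.62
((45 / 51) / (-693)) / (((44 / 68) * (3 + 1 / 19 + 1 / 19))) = -95 / 149919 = -0.00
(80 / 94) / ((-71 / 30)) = -1200 / 3337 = -0.36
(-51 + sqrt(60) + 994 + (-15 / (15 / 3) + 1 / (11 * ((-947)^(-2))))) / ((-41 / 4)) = -3628596 / 451 - 8 * sqrt(15) / 41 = -8046.42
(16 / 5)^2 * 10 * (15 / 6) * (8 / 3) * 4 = 8192 / 3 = 2730.67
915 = 915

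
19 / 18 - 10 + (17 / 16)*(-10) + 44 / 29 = -37693 / 2088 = -18.05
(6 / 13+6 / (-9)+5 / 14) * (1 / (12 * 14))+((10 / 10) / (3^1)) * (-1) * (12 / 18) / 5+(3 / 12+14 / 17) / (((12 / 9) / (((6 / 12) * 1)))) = 5598689 / 15593760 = 0.36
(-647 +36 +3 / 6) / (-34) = 1221 / 68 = 17.96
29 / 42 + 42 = 42.69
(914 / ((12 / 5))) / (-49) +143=39757 / 294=135.23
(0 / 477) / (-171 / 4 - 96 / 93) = 0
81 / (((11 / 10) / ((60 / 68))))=12150 / 187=64.97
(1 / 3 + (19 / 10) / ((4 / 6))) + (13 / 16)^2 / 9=37517 / 11520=3.26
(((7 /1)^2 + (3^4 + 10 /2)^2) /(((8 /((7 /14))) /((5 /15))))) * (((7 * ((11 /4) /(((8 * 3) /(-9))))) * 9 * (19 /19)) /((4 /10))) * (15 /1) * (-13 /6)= 818750.06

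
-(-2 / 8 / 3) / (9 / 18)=1 / 6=0.17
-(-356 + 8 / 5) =1772 / 5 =354.40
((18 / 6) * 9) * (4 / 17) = 108 / 17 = 6.35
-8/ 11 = -0.73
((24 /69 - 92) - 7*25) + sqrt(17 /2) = -6133 /23 + sqrt(34) /2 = -263.74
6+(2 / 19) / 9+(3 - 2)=1199 / 171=7.01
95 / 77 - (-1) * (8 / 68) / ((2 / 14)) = 2693 / 1309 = 2.06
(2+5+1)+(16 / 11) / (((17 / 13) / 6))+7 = 4053 / 187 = 21.67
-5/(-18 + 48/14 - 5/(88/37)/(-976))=3006080/8759281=0.34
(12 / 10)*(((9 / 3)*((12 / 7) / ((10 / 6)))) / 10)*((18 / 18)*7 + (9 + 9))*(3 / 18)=54 / 35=1.54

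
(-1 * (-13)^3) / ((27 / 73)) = 160381 / 27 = 5940.04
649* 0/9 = 0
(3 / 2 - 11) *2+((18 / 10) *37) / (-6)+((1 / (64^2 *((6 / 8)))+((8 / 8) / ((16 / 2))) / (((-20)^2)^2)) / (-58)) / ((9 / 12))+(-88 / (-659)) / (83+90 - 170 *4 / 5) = -122580714263899 / 4072936320000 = -30.10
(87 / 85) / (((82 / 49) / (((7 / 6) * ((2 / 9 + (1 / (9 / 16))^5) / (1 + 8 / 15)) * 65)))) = 343223075195 / 631076346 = 543.87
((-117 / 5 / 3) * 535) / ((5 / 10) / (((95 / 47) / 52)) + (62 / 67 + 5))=-8853715 / 39863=-222.10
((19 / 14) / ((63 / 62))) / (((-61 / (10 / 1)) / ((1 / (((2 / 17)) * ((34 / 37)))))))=-108965 / 53802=-2.03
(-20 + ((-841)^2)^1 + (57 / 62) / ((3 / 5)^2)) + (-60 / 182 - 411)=11964180745 / 16926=706852.22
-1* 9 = -9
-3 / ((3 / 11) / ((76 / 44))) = -19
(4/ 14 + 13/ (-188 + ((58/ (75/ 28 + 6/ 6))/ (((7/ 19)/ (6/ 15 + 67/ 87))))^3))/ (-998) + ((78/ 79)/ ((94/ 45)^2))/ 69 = 5543899962104445560519/ 1852314017540214163974808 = 0.00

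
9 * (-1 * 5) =-45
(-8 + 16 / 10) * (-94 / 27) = 22.28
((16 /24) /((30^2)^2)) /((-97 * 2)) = -1 /235710000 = -0.00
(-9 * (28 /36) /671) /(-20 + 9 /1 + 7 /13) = 91 /91256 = 0.00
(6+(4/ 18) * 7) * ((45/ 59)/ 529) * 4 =1360/ 31211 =0.04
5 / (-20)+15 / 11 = 49 / 44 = 1.11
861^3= 638277381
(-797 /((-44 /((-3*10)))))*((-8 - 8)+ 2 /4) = 370605 /44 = 8422.84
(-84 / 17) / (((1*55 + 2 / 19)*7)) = -76 / 5933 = -0.01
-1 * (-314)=314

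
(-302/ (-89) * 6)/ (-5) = -1812/ 445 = -4.07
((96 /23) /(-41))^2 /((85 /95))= 175104 /15117233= 0.01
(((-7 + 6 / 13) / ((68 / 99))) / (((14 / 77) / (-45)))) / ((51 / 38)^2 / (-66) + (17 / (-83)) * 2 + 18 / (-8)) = -80758524825 / 92101711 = -876.84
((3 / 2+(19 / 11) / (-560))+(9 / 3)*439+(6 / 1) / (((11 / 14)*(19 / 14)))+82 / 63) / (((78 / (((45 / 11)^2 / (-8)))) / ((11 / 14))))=-20942249865 / 749805056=-27.93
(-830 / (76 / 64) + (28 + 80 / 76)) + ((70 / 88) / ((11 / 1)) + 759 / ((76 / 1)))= -1516962 / 2299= -659.84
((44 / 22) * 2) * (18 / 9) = 8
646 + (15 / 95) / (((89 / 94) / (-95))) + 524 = 102720 / 89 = 1154.16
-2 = -2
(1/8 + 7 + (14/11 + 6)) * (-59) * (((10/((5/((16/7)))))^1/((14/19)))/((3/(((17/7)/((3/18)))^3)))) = -143546776272/26411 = -5435113.26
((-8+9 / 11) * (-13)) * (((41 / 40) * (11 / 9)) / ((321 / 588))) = 2063243 / 9630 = 214.25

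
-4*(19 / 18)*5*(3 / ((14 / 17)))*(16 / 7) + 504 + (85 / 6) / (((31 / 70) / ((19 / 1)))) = 4265413 / 4557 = 936.01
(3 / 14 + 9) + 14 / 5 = 841 / 70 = 12.01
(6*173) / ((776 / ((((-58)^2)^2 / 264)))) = 122359613 / 2134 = 57338.15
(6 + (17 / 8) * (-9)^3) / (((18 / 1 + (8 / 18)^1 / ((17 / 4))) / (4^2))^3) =-565946471232 / 531348325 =-1065.11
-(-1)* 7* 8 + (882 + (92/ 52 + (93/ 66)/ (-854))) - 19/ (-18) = 2068113655/ 2198196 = 940.82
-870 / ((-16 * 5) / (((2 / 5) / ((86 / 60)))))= 3.03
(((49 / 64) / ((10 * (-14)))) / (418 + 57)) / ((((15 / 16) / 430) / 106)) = -15953 / 28500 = -0.56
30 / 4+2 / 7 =7.79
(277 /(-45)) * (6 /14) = -2.64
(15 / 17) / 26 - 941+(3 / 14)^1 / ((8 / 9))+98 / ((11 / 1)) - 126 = -288013651 / 272272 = -1057.82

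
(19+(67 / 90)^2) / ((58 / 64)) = 1267112 / 58725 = 21.58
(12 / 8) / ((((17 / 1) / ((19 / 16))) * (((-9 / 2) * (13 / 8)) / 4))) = -38 / 663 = -0.06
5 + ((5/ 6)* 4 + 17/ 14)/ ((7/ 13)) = 3953/ 294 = 13.45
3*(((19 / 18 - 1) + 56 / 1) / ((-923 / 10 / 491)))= -2477095 / 2769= -894.58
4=4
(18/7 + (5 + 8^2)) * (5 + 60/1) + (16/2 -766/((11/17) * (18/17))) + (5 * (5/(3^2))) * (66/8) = 9882205/2772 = 3565.01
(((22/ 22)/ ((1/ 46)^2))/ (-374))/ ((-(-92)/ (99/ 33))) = -69/ 374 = -0.18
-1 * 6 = -6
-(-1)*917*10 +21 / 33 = 100877 / 11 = 9170.64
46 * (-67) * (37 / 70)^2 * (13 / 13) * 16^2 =-270032512 / 1225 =-220434.70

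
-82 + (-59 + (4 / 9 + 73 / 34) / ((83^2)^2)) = -2047636717073 / 14522246226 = -141.00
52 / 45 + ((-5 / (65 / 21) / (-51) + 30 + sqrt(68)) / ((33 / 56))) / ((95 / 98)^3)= 105413504*sqrt(17) / 28293375 + 1071120636772 / 18758507625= 72.46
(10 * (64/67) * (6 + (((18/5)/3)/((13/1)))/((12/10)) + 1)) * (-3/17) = -176640/14807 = -11.93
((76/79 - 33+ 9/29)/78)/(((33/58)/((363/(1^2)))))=-799568/3081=-259.52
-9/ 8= -1.12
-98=-98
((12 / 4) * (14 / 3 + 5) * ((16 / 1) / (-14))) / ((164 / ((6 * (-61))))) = 21228 / 287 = 73.97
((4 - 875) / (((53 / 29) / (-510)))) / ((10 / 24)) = 30917016 / 53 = 583339.92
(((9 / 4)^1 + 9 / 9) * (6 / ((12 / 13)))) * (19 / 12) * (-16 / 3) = -3211 / 18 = -178.39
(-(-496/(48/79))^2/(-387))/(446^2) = 5997601/692824428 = 0.01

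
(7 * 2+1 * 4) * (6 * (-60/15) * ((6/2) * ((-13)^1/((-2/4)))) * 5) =-168480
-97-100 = -197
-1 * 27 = -27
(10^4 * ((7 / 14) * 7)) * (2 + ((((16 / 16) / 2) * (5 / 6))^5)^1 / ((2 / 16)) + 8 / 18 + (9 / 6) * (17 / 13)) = 7972094375 / 50544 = 157725.83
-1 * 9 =-9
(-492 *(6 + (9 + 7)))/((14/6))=-32472/7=-4638.86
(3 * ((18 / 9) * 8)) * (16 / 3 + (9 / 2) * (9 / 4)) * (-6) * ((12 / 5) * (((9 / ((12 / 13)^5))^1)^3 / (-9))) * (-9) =-18989966308227670847 / 733835427840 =-25877690.81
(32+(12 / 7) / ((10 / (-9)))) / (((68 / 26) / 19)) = 131651 / 595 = 221.26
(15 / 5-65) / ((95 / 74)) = -48.29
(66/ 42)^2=2.47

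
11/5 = 2.20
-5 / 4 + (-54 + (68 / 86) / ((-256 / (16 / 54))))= -1026341 / 18576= -55.25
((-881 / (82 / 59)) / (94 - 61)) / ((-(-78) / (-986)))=25625647 / 105534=242.82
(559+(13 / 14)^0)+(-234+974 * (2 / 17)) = 7490 / 17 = 440.59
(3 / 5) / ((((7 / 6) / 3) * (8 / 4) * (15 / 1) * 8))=9 / 1400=0.01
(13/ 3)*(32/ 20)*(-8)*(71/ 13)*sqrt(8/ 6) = -9088*sqrt(3)/ 45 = -349.80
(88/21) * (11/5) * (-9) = -2904/35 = -82.97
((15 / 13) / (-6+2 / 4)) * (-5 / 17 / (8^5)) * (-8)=-75 / 4978688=-0.00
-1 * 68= -68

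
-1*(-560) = 560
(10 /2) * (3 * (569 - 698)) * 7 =-13545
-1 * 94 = -94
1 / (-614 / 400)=-200 / 307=-0.65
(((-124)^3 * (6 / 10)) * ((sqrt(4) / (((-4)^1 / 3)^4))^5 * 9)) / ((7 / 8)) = -2804619440435157 / 2348810240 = -1194059.61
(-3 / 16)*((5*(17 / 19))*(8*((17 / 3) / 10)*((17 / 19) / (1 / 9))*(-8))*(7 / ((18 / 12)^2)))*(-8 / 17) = -129472 / 361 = -358.65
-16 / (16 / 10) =-10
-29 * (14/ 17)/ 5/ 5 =-406/ 425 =-0.96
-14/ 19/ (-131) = 14/ 2489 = 0.01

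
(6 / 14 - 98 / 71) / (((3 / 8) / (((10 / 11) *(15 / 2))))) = -8600 / 497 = -17.30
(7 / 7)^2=1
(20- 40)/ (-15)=4/ 3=1.33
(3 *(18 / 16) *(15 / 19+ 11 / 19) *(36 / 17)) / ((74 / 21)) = 66339 / 23902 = 2.78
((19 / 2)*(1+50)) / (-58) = -969 / 116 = -8.35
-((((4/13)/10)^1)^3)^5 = -0.00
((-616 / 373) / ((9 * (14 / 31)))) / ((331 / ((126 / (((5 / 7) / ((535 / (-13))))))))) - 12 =-4957324 / 1605019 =-3.09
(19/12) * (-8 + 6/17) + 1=-1133/102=-11.11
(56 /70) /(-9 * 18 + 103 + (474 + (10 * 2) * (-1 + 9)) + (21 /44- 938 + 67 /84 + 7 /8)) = -7392 /3334255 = -0.00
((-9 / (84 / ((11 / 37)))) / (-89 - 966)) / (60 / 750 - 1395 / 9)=-55 / 282207436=-0.00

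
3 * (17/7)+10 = 121/7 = 17.29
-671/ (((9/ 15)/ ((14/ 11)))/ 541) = -2310070/ 3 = -770023.33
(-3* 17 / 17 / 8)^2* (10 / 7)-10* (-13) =29165 / 224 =130.20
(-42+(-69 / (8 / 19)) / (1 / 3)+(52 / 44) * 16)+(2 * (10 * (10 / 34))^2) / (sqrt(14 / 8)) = -45295 / 88+10000 * sqrt(7) / 2023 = -501.64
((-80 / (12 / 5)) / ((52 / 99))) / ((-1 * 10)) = 6.35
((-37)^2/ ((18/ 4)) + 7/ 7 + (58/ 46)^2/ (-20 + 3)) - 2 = 24534328/ 80937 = 303.13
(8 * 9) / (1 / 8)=576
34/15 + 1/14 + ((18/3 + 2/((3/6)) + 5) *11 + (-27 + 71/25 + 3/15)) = 150547/1050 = 143.38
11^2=121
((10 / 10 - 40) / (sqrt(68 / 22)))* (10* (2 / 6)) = -65* sqrt(374) / 17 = -73.94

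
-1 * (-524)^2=-274576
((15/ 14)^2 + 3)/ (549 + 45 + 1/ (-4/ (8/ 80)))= 0.01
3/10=0.30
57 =57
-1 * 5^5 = -3125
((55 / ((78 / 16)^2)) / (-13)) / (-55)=64 / 19773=0.00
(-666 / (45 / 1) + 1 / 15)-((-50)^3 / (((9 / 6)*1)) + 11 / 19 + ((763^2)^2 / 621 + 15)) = -32192556271568 / 58995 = -545682791.28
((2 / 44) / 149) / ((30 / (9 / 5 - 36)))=-57 / 163900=-0.00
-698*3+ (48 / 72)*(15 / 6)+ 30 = -6187 / 3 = -2062.33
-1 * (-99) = 99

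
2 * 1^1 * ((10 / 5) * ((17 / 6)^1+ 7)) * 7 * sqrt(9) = 826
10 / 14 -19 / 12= -73 / 84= -0.87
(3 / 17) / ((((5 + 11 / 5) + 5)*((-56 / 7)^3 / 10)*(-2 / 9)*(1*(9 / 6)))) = 225 / 265472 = 0.00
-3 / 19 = -0.16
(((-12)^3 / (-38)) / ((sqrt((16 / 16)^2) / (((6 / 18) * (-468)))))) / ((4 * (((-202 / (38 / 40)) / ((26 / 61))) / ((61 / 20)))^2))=-3381183 / 51005000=-0.07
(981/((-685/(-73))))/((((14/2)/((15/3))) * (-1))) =-71613/959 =-74.67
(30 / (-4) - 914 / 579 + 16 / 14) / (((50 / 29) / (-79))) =147373157 / 405300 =363.61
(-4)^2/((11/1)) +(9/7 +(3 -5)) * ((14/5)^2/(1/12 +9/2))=64/275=0.23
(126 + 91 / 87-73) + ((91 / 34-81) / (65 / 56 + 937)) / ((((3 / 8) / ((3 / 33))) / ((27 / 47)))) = 2170670583590 / 40172049291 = 54.03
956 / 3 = 318.67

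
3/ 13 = 0.23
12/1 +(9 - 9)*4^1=12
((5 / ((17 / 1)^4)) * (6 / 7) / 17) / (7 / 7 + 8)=0.00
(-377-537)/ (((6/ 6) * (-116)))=457/ 58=7.88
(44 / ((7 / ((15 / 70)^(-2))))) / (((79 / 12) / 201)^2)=796384512 / 6241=127605.27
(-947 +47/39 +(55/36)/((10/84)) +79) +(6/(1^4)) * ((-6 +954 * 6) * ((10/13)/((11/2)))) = 1128087/286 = 3944.36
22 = 22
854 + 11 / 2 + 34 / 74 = 63637 / 74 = 859.96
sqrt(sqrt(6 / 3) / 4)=2^(1 / 4) / 2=0.59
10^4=10000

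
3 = 3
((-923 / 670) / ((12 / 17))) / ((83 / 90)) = -47073 / 22244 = -2.12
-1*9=-9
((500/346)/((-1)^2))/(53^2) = 250/485957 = 0.00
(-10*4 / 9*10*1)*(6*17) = -13600 / 3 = -4533.33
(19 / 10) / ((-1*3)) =-19 / 30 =-0.63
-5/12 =-0.42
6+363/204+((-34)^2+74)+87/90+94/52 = 16449743/13260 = 1240.55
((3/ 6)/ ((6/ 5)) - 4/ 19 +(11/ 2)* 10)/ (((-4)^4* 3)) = 12587/ 175104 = 0.07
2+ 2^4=18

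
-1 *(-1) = 1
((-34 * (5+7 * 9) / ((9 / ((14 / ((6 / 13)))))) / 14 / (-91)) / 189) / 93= 1156 / 3322053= 0.00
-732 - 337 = -1069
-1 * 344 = -344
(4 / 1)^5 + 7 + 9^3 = 1760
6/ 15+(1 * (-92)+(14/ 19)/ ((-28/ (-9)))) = -17359/ 190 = -91.36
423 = 423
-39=-39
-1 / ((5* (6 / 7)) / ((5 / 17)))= -7 / 102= -0.07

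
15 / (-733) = -15 / 733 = -0.02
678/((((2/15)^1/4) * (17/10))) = 203400/17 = 11964.71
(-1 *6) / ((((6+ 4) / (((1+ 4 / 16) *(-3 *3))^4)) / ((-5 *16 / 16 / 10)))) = 2460375 / 512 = 4805.42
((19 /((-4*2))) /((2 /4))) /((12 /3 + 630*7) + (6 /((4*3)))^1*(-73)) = -19 /17510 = -0.00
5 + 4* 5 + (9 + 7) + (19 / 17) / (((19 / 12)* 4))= 700 / 17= 41.18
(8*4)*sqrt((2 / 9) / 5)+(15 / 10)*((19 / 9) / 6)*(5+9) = 32*sqrt(10) / 15+133 / 18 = 14.14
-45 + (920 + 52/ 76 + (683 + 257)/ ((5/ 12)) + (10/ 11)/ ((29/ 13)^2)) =550485112/ 175769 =3131.87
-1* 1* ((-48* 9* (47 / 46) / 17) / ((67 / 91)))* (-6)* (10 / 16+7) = -42265314 / 26197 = -1613.36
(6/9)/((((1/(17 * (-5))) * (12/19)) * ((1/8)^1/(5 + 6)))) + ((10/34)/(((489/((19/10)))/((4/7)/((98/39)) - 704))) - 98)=-68384369455/8554077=-7994.36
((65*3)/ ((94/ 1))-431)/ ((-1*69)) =1753/ 282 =6.22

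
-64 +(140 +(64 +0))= 140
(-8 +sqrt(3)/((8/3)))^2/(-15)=-3.60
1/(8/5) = 5/8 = 0.62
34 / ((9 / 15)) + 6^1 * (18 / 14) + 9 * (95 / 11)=32827 / 231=142.11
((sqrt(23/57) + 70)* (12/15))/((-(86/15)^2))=-3150/1849- 15* sqrt(1311)/35131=-1.72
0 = 0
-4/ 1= -4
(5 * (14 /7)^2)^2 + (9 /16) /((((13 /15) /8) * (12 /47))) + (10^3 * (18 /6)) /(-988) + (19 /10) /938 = 1933661211 /4633720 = 417.30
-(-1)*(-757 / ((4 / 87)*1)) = -65859 / 4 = -16464.75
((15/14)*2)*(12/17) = 180/119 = 1.51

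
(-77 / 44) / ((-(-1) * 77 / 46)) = -23 / 22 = -1.05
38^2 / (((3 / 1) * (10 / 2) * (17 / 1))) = 1444 / 255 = 5.66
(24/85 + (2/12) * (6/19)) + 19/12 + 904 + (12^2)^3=57885926617/19380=2986889.92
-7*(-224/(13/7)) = 10976/13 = 844.31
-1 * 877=-877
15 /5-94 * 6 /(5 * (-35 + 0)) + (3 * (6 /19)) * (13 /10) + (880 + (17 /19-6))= 2933811 /3325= 882.35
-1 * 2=-2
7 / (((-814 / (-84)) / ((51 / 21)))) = 714 / 407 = 1.75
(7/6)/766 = 7/4596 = 0.00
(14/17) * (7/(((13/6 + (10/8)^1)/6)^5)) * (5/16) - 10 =39561298310/1969555417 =20.09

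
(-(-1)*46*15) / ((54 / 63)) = 805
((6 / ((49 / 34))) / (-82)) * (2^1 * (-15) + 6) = 2448 / 2009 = 1.22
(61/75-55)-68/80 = -16511/300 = -55.04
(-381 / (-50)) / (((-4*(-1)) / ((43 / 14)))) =16383 / 2800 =5.85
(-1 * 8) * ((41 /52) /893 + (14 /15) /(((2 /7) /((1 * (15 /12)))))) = -1137928 /34827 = -32.67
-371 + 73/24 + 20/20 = -8807/24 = -366.96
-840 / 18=-140 / 3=-46.67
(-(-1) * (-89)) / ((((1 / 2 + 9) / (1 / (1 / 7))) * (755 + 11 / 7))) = -4361 / 50312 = -0.09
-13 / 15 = -0.87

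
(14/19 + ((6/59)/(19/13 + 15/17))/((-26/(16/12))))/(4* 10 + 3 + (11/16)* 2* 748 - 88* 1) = 426576/571096813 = 0.00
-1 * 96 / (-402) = 16 / 67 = 0.24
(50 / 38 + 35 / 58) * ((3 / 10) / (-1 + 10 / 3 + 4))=3807 / 41876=0.09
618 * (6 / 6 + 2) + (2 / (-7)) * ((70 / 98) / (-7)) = 635932 / 343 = 1854.03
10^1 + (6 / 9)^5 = 2462 / 243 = 10.13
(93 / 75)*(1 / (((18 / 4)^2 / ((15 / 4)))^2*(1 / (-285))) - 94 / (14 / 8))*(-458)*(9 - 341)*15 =-509050491848 / 2835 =-179559256.38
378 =378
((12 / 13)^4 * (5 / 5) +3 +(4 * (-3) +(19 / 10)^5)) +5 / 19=908963207241 / 54265900000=16.75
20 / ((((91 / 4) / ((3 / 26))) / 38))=4560 / 1183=3.85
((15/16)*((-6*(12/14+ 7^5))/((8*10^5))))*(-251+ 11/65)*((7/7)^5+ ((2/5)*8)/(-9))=695364581/36400000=19.10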